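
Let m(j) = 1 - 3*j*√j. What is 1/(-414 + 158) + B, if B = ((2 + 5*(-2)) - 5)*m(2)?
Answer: -3329/256 + 78*√2 ≈ 97.305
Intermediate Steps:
m(j) = 1 - 3*j^(3/2)
B = -13 + 78*√2 (B = ((2 + 5*(-2)) - 5)*(1 - 6*√2) = ((2 - 10) - 5)*(1 - 6*√2) = (-8 - 5)*(1 - 6*√2) = -13*(1 - 6*√2) = -13 + 78*√2 ≈ 97.309)
1/(-414 + 158) + B = 1/(-414 + 158) + (-13 + 78*√2) = 1/(-256) + (-13 + 78*√2) = -1/256 + (-13 + 78*√2) = -3329/256 + 78*√2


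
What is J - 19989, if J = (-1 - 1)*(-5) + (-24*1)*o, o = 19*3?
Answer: -21347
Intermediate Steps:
o = 57
J = -1358 (J = (-1 - 1)*(-5) - 24*1*57 = -2*(-5) - 24*57 = 10 - 1368 = -1358)
J - 19989 = -1358 - 19989 = -21347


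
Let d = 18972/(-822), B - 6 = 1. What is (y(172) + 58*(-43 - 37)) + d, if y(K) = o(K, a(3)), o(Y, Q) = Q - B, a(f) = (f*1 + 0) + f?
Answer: -638979/137 ≈ -4664.1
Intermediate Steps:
B = 7 (B = 6 + 1 = 7)
d = -3162/137 (d = 18972*(-1/822) = -3162/137 ≈ -23.080)
a(f) = 2*f (a(f) = (f + 0) + f = f + f = 2*f)
o(Y, Q) = -7 + Q (o(Y, Q) = Q - 1*7 = Q - 7 = -7 + Q)
y(K) = -1 (y(K) = -7 + 2*3 = -7 + 6 = -1)
(y(172) + 58*(-43 - 37)) + d = (-1 + 58*(-43 - 37)) - 3162/137 = (-1 + 58*(-80)) - 3162/137 = (-1 - 4640) - 3162/137 = -4641 - 3162/137 = -638979/137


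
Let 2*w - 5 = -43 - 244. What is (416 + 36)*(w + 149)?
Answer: 3616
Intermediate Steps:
w = -141 (w = 5/2 + (-43 - 244)/2 = 5/2 + (1/2)*(-287) = 5/2 - 287/2 = -141)
(416 + 36)*(w + 149) = (416 + 36)*(-141 + 149) = 452*8 = 3616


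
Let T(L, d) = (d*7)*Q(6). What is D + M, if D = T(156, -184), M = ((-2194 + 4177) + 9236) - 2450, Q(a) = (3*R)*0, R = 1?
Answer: 8769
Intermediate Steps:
Q(a) = 0 (Q(a) = (3*1)*0 = 3*0 = 0)
M = 8769 (M = (1983 + 9236) - 2450 = 11219 - 2450 = 8769)
T(L, d) = 0 (T(L, d) = (d*7)*0 = (7*d)*0 = 0)
D = 0
D + M = 0 + 8769 = 8769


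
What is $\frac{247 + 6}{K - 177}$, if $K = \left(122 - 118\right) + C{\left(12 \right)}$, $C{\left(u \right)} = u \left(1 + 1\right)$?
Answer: $- \frac{253}{149} \approx -1.698$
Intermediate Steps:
$C{\left(u \right)} = 2 u$ ($C{\left(u \right)} = u 2 = 2 u$)
$K = 28$ ($K = \left(122 - 118\right) + 2 \cdot 12 = 4 + 24 = 28$)
$\frac{247 + 6}{K - 177} = \frac{247 + 6}{28 - 177} = \frac{1}{-149} \cdot 253 = \left(- \frac{1}{149}\right) 253 = - \frac{253}{149}$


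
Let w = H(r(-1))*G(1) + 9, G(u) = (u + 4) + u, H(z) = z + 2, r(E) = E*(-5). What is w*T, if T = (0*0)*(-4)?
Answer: 0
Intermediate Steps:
r(E) = -5*E
H(z) = 2 + z
G(u) = 4 + 2*u (G(u) = (4 + u) + u = 4 + 2*u)
T = 0 (T = 0*(-4) = 0)
w = 51 (w = (2 - 5*(-1))*(4 + 2*1) + 9 = (2 + 5)*(4 + 2) + 9 = 7*6 + 9 = 42 + 9 = 51)
w*T = 51*0 = 0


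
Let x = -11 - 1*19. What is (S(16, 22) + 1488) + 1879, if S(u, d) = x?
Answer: 3337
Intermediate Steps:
x = -30 (x = -11 - 19 = -30)
S(u, d) = -30
(S(16, 22) + 1488) + 1879 = (-30 + 1488) + 1879 = 1458 + 1879 = 3337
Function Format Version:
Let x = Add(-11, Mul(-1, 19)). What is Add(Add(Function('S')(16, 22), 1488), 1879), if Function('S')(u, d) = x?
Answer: 3337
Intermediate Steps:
x = -30 (x = Add(-11, -19) = -30)
Function('S')(u, d) = -30
Add(Add(Function('S')(16, 22), 1488), 1879) = Add(Add(-30, 1488), 1879) = Add(1458, 1879) = 3337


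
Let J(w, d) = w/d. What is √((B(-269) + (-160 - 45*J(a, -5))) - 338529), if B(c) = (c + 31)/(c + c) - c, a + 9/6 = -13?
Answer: I*√97991282878/538 ≈ 581.85*I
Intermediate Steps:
a = -29/2 (a = -3/2 - 13 = -29/2 ≈ -14.500)
B(c) = -c + (31 + c)/(2*c) (B(c) = (31 + c)/((2*c)) - c = (31 + c)*(1/(2*c)) - c = (31 + c)/(2*c) - c = -c + (31 + c)/(2*c))
√((B(-269) + (-160 - 45*J(a, -5))) - 338529) = √(((½ - 1*(-269) + (31/2)/(-269)) + (-160 - (-1305)/(2*(-5)))) - 338529) = √(((½ + 269 + (31/2)*(-1/269)) + (-160 - (-1305)*(-1)/(2*5))) - 338529) = √(((½ + 269 - 31/538) + (-160 - 45*29/10)) - 338529) = √((72480/269 + (-160 - 261/2)) - 338529) = √((72480/269 - 581/2) - 338529) = √(-11329/538 - 338529) = √(-182139931/538) = I*√97991282878/538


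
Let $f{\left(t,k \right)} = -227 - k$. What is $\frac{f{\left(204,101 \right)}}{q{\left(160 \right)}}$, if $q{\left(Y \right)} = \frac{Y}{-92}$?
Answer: $\frac{943}{5} \approx 188.6$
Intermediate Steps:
$q{\left(Y \right)} = - \frac{Y}{92}$ ($q{\left(Y \right)} = Y \left(- \frac{1}{92}\right) = - \frac{Y}{92}$)
$\frac{f{\left(204,101 \right)}}{q{\left(160 \right)}} = \frac{-227 - 101}{\left(- \frac{1}{92}\right) 160} = \frac{-227 - 101}{- \frac{40}{23}} = \left(-328\right) \left(- \frac{23}{40}\right) = \frac{943}{5}$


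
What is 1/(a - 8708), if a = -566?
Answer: -1/9274 ≈ -0.00010783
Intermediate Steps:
1/(a - 8708) = 1/(-566 - 8708) = 1/(-9274) = -1/9274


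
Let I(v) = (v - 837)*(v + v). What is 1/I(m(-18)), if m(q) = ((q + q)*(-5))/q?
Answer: 1/16940 ≈ 5.9032e-5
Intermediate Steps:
m(q) = -10 (m(q) = ((2*q)*(-5))/q = (-10*q)/q = -10)
I(v) = 2*v*(-837 + v) (I(v) = (-837 + v)*(2*v) = 2*v*(-837 + v))
1/I(m(-18)) = 1/(2*(-10)*(-837 - 10)) = 1/(2*(-10)*(-847)) = 1/16940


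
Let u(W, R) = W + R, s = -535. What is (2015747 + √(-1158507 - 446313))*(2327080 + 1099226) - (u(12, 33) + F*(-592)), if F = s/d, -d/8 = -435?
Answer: 600871245518801/87 + 6852612*I*√401205 ≈ 6.9066e+12 + 4.3405e+9*I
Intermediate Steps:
d = 3480 (d = -8*(-435) = 3480)
u(W, R) = R + W
F = -107/696 (F = -535/3480 = -535*1/3480 = -107/696 ≈ -0.15374)
(2015747 + √(-1158507 - 446313))*(2327080 + 1099226) - (u(12, 33) + F*(-592)) = (2015747 + √(-1158507 - 446313))*(2327080 + 1099226) - ((33 + 12) - 107/696*(-592)) = (2015747 + √(-1604820))*3426306 - (45 + 7918/87) = (2015747 + 2*I*√401205)*3426306 - 1*11833/87 = (6906566040582 + 6852612*I*√401205) - 11833/87 = 600871245518801/87 + 6852612*I*√401205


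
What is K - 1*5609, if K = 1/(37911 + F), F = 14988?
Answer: -296710490/52899 ≈ -5609.0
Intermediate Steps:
K = 1/52899 (K = 1/(37911 + 14988) = 1/52899 ≈ 1.8904e-5)
K - 1*5609 = 1/52899 - 1*5609 = 1/52899 - 5609 = -296710490/52899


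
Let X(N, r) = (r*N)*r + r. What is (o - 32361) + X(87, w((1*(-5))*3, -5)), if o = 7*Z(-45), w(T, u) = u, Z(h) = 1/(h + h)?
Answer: -2717197/90 ≈ -30191.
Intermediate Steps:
Z(h) = 1/(2*h)
X(N, r) = r + N*r² (X(N, r) = (N*r)*r + r = N*r² + r = r + N*r²)
o = -7/90 (o = 7*((½)/(-45)) = 7*((½)*(-1/45)) = 7*(-1/90) = -7/90 ≈ -0.077778)
(o - 32361) + X(87, w((1*(-5))*3, -5)) = (-7/90 - 32361) - 5*(1 + 87*(-5)) = -2912497/90 - 5*(1 - 435) = -2912497/90 - 5*(-434) = -2912497/90 + 2170 = -2717197/90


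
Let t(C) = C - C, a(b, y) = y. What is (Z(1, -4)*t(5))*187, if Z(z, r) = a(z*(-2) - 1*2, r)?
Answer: 0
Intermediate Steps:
Z(z, r) = r
t(C) = 0
(Z(1, -4)*t(5))*187 = -4*0*187 = 0*187 = 0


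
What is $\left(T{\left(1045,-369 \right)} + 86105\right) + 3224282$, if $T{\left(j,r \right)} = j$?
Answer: $3311432$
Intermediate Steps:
$\left(T{\left(1045,-369 \right)} + 86105\right) + 3224282 = \left(1045 + 86105\right) + 3224282 = 87150 + 3224282 = 3311432$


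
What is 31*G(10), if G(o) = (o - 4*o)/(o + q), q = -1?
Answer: -310/3 ≈ -103.33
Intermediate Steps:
G(o) = -3*o/(-1 + o) (G(o) = (o - 4*o)/(o - 1) = (-3*o)/(-1 + o) = -3*o/(-1 + o))
31*G(10) = 31*(-3*10/(-1 + 10)) = 31*(-3*10/9) = 31*(-3*10*⅑) = 31*(-10/3) = -310/3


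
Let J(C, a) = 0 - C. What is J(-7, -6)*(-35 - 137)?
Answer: -1204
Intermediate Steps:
J(C, a) = -C
J(-7, -6)*(-35 - 137) = (-1*(-7))*(-35 - 137) = 7*(-172) = -1204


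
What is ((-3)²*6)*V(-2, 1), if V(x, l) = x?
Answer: -108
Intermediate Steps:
((-3)²*6)*V(-2, 1) = ((-3)²*6)*(-2) = (9*6)*(-2) = 54*(-2) = -108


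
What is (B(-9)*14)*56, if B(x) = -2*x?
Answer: 14112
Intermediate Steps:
(B(-9)*14)*56 = (-2*(-9)*14)*56 = (18*14)*56 = 252*56 = 14112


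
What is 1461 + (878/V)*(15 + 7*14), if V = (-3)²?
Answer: 112363/9 ≈ 12485.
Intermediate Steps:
V = 9
1461 + (878/V)*(15 + 7*14) = 1461 + (878/9)*(15 + 7*14) = 1461 + (878*(⅑))*(15 + 98) = 1461 + (878/9)*113 = 1461 + 99214/9 = 112363/9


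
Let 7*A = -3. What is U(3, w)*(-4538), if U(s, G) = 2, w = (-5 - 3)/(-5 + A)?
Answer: -9076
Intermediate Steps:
A = -3/7 (A = (1/7)*(-3) = -3/7 ≈ -0.42857)
w = 28/19 (w = (-5 - 3)/(-5 - 3/7) = -8/(-38/7) = -8*(-7/38) = 28/19 ≈ 1.4737)
U(3, w)*(-4538) = 2*(-4538) = -9076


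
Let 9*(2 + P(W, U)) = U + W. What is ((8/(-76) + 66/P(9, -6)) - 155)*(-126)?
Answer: 2330622/95 ≈ 24533.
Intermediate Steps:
P(W, U) = -2 + U/9 + W/9 (P(W, U) = -2 + (U + W)/9 = -2 + (U/9 + W/9) = -2 + U/9 + W/9)
((8/(-76) + 66/P(9, -6)) - 155)*(-126) = ((8/(-76) + 66/(-2 + (⅑)*(-6) + (⅑)*9)) - 155)*(-126) = ((8*(-1/76) + 66/(-2 - ⅔ + 1)) - 155)*(-126) = ((-2/19 + 66/(-5/3)) - 155)*(-126) = ((-2/19 + 66*(-⅗)) - 155)*(-126) = ((-2/19 - 198/5) - 155)*(-126) = (-3772/95 - 155)*(-126) = -18497/95*(-126) = 2330622/95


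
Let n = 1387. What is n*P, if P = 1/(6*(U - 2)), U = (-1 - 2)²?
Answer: 1387/42 ≈ 33.024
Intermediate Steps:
U = 9 (U = (-3)² = 9)
P = 1/42 (P = 1/(6*(9 - 2)) = 1/(6*7) = 1/42 ≈ 0.023810)
n*P = 1387*(1/42) = 1387/42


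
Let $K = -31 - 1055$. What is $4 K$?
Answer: $-4344$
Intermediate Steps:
$K = -1086$
$4 K = 4 \left(-1086\right) = -4344$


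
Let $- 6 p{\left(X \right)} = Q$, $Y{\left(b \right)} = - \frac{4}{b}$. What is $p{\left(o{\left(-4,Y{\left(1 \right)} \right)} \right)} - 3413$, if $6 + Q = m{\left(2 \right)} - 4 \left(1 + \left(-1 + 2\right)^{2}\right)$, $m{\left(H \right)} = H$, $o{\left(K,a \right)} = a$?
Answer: $-3411$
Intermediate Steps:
$Q = -12$ ($Q = -6 + \left(2 - 4 \left(1 + \left(-1 + 2\right)^{2}\right)\right) = -6 + \left(2 - 4 \left(1 + 1^{2}\right)\right) = -6 + \left(2 - 4 \left(1 + 1\right)\right) = -6 + \left(2 - 8\right) = -6 - 6 = -12$)
$p{\left(X \right)} = 2$ ($p{\left(X \right)} = \left(- \frac{1}{6}\right) \left(-12\right) = 2$)
$p{\left(o{\left(-4,Y{\left(1 \right)} \right)} \right)} - 3413 = 2 - 3413 = -3411$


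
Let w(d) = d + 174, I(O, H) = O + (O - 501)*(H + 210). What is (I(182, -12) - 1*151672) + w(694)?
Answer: -213784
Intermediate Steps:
I(O, H) = O + (-501 + O)*(210 + H)
w(d) = 174 + d
(I(182, -12) - 1*151672) + w(694) = ((-105210 - 501*(-12) + 211*182 - 12*182) - 1*151672) + (174 + 694) = ((-105210 + 6012 + 38402 - 2184) - 151672) + 868 = (-62980 - 151672) + 868 = -214652 + 868 = -213784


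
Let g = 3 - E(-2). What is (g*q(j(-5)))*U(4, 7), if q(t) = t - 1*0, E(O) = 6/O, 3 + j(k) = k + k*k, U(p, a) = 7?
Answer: 714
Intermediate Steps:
j(k) = -3 + k + k² (j(k) = -3 + (k + k*k) = -3 + (k + k²) = -3 + k + k²)
g = 6 (g = 3 - 6/(-2) = 3 - 6*(-1)/2 = 3 - 1*(-3) = 3 + 3 = 6)
q(t) = t (q(t) = t + 0 = t)
(g*q(j(-5)))*U(4, 7) = (6*(-3 - 5 + (-5)²))*7 = (6*(-3 - 5 + 25))*7 = (6*17)*7 = 102*7 = 714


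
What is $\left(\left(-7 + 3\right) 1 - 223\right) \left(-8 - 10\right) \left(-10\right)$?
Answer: $-40860$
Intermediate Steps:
$\left(\left(-7 + 3\right) 1 - 223\right) \left(-8 - 10\right) \left(-10\right) = \left(\left(-4\right) 1 - 223\right) \left(\left(-18\right) \left(-10\right)\right) = \left(-4 - 223\right) 180 = \left(-227\right) 180 = -40860$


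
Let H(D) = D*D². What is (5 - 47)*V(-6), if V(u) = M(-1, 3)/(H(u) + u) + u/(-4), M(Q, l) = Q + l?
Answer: -2317/37 ≈ -62.622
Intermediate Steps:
H(D) = D³
V(u) = 2/(u + u³) - u/4 (V(u) = (-1 + 3)/(u³ + u) + u/(-4) = 2/(u + u³) + u*(-¼) = 2/(u + u³) - u/4)
(5 - 47)*V(-6) = (5 - 47)*((¼)*(8 - 1*(-6)² - 1*(-6)⁴)/(-6*(1 + (-6)²))) = -21*(-1)*(8 - 1*36 - 1*1296)/(2*6*(1 + 36)) = -21*(-1)*(8 - 36 - 1296)/(2*6*37) = -21*(-1)*(-1324)/(2*6*37) = -42*331/222 = -2317/37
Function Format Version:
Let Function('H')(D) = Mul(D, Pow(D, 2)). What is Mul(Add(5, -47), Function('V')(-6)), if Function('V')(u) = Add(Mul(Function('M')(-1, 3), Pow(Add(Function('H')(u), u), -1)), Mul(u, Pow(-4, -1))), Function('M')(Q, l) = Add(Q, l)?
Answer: Rational(-2317, 37) ≈ -62.622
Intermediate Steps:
Function('H')(D) = Pow(D, 3)
Function('V')(u) = Add(Mul(2, Pow(Add(u, Pow(u, 3)), -1)), Mul(Rational(-1, 4), u)) (Function('V')(u) = Add(Mul(Add(-1, 3), Pow(Add(Pow(u, 3), u), -1)), Mul(u, Pow(-4, -1))) = Add(Mul(2, Pow(Add(u, Pow(u, 3)), -1)), Mul(u, Rational(-1, 4))) = Add(Mul(2, Pow(Add(u, Pow(u, 3)), -1)), Mul(Rational(-1, 4), u)))
Mul(Add(5, -47), Function('V')(-6)) = Mul(Add(5, -47), Mul(Rational(1, 4), Pow(-6, -1), Pow(Add(1, Pow(-6, 2)), -1), Add(8, Mul(-1, Pow(-6, 2)), Mul(-1, Pow(-6, 4))))) = Mul(-42, Mul(Rational(1, 4), Rational(-1, 6), Pow(Add(1, 36), -1), Add(8, Mul(-1, 36), Mul(-1, 1296)))) = Mul(-42, Mul(Rational(1, 4), Rational(-1, 6), Pow(37, -1), Add(8, -36, -1296))) = Mul(-42, Mul(Rational(1, 4), Rational(-1, 6), Rational(1, 37), -1324)) = Mul(-42, Rational(331, 222)) = Rational(-2317, 37)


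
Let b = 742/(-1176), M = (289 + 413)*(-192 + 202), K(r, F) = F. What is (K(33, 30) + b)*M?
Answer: 1443195/7 ≈ 2.0617e+5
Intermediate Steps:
M = 7020 (M = 702*10 = 7020)
b = -53/84 (b = 742*(-1/1176) = -53/84 ≈ -0.63095)
(K(33, 30) + b)*M = (30 - 53/84)*7020 = (2467/84)*7020 = 1443195/7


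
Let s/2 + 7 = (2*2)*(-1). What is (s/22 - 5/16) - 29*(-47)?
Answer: 21787/16 ≈ 1361.7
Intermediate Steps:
s = -22 (s = -14 + 2*((2*2)*(-1)) = -14 + 2*(4*(-1)) = -14 + 2*(-4) = -14 - 8 = -22)
(s/22 - 5/16) - 29*(-47) = (-22/22 - 5/16) - 29*(-47) = (-22*1/22 - 5*1/16) + 1363 = (-1 - 5/16) + 1363 = -21/16 + 1363 = 21787/16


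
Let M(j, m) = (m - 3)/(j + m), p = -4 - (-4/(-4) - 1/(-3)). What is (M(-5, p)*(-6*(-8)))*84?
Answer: 100800/31 ≈ 3251.6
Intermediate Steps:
p = -16/3 (p = -4 - (-4*(-¼) - 1*(-⅓)) = -4 - (1 + ⅓) = -4 - 1*4/3 = -4 - 4/3 = -16/3 ≈ -5.3333)
M(j, m) = (-3 + m)/(j + m)
(M(-5, p)*(-6*(-8)))*84 = (((-3 - 16/3)/(-5 - 16/3))*(-6*(-8)))*84 = ((-25/3/(-31/3))*48)*84 = (-3/31*(-25/3)*48)*84 = ((25/31)*48)*84 = (1200/31)*84 = 100800/31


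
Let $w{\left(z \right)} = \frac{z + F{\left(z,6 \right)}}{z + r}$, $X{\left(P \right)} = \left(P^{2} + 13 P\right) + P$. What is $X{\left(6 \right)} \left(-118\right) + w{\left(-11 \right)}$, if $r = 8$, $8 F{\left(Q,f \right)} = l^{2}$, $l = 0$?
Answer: $- \frac{42469}{3} \approx -14156.0$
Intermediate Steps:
$F{\left(Q,f \right)} = 0$ ($F{\left(Q,f \right)} = \frac{0^{2}}{8} = \frac{1}{8} \cdot 0 = 0$)
$X{\left(P \right)} = P^{2} + 14 P$
$w{\left(z \right)} = \frac{z}{8 + z}$ ($w{\left(z \right)} = \frac{z + 0}{z + 8} = \frac{z}{8 + z}$)
$X{\left(6 \right)} \left(-118\right) + w{\left(-11 \right)} = 6 \left(14 + 6\right) \left(-118\right) - \frac{11}{8 - 11} = 6 \cdot 20 \left(-118\right) - \frac{11}{-3} = 120 \left(-118\right) - - \frac{11}{3} = -14160 + \frac{11}{3} = - \frac{42469}{3}$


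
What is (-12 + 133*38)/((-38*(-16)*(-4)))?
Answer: -2521/1216 ≈ -2.0732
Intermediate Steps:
(-12 + 133*38)/((-38*(-16)*(-4))) = (-12 + 5054)/((608*(-4))) = 5042/(-2432) = 5042*(-1/2432) = -2521/1216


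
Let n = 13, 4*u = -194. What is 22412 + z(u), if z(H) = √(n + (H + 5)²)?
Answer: 22412 + √7621/2 ≈ 22456.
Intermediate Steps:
u = -97/2 (u = (¼)*(-194) = -97/2 ≈ -48.500)
z(H) = √(13 + (5 + H)²) (z(H) = √(13 + (H + 5)²) = √(13 + (5 + H)²))
22412 + z(u) = 22412 + √(13 + (5 - 97/2)²) = 22412 + √(13 + (-87/2)²) = 22412 + √(13 + 7569/4) = 22412 + √(7621/4) = 22412 + √7621/2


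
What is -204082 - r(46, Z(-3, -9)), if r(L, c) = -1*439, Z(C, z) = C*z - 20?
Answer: -203643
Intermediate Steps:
Z(C, z) = -20 + C*z
r(L, c) = -439
-204082 - r(46, Z(-3, -9)) = -204082 - 1*(-439) = -204082 + 439 = -203643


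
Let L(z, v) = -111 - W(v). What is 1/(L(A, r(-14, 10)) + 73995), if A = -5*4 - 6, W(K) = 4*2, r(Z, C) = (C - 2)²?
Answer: 1/73876 ≈ 1.3536e-5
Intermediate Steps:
r(Z, C) = (-2 + C)²
W(K) = 8
A = -26 (A = -20 - 6 = -26)
L(z, v) = -119 (L(z, v) = -111 - 1*8 = -111 - 8 = -119)
1/(L(A, r(-14, 10)) + 73995) = 1/(-119 + 73995) = 1/73876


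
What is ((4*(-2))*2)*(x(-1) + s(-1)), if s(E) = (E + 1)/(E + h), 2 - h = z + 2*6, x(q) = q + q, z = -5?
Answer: 32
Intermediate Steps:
x(q) = 2*q
h = -5 (h = 2 - (-5 + 2*6) = 2 - (-5 + 12) = 2 - 1*7 = 2 - 7 = -5)
s(E) = (1 + E)/(-5 + E) (s(E) = (E + 1)/(E - 5) = (1 + E)/(-5 + E))
((4*(-2))*2)*(x(-1) + s(-1)) = ((4*(-2))*2)*(2*(-1) + (1 - 1)/(-5 - 1)) = (-8*2)*(-2 + 0/(-6)) = -16*(-2 - 1/6*0) = -16*(-2 + 0) = -16*(-2) = 32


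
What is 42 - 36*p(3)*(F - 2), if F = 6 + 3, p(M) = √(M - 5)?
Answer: 42 - 252*I*√2 ≈ 42.0 - 356.38*I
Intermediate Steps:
p(M) = √(-5 + M)
F = 9
42 - 36*p(3)*(F - 2) = 42 - 36*√(-5 + 3)*(9 - 2) = 42 - 36*√(-2)*7 = 42 - 36*I*√2*7 = 42 - 252*I*√2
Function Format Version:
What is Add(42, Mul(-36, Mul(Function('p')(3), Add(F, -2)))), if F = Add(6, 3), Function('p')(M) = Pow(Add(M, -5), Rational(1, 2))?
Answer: Add(42, Mul(-252, I, Pow(2, Rational(1, 2)))) ≈ Add(42.000, Mul(-356.38, I))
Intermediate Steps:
Function('p')(M) = Pow(Add(-5, M), Rational(1, 2))
F = 9
Add(42, Mul(-36, Mul(Function('p')(3), Add(F, -2)))) = Add(42, Mul(-36, Mul(Pow(Add(-5, 3), Rational(1, 2)), Add(9, -2)))) = Add(42, Mul(-36, Mul(Pow(-2, Rational(1, 2)), 7))) = Add(42, Mul(-36, Mul(Mul(I, Pow(2, Rational(1, 2))), 7))) = Add(42, Mul(-36, Mul(7, I, Pow(2, Rational(1, 2))))) = Add(42, Mul(-252, I, Pow(2, Rational(1, 2))))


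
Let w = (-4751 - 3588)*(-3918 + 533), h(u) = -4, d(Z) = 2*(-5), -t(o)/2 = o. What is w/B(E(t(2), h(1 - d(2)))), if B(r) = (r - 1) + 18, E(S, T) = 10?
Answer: 28227515/27 ≈ 1.0455e+6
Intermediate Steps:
t(o) = -2*o
d(Z) = -10
B(r) = 17 + r (B(r) = (-1 + r) + 18 = 17 + r)
w = 28227515 (w = -8339*(-3385) = 28227515)
w/B(E(t(2), h(1 - d(2)))) = 28227515/(17 + 10) = 28227515/27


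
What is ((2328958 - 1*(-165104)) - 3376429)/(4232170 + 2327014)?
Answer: -882367/6559184 ≈ -0.13452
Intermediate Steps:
((2328958 - 1*(-165104)) - 3376429)/(4232170 + 2327014) = ((2328958 + 165104) - 3376429)/6559184 = (2494062 - 3376429)*(1/6559184) = -882367*1/6559184 = -882367/6559184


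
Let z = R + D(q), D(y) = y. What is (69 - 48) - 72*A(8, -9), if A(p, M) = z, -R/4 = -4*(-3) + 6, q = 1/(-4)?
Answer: 5223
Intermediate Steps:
q = -¼ (q = 1*(-¼) = -¼ ≈ -0.25000)
R = -72 (R = -4*(-4*(-3) + 6) = -4*(12 + 6) = -4*18 = -72)
z = -289/4 (z = -72 - ¼ = -289/4 ≈ -72.250)
A(p, M) = -289/4
(69 - 48) - 72*A(8, -9) = (69 - 48) - 72*(-289/4) = 21 + 5202 = 5223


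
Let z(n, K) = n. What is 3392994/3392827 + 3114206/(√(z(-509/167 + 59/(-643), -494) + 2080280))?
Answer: 3392994/3392827 + 1557103*√5996751260653685/55845552385 ≈ 2160.2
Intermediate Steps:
3392994/3392827 + 3114206/(√(z(-509/167 + 59/(-643), -494) + 2080280)) = 3392994/3392827 + 3114206/(√((-509/167 + 59/(-643)) + 2080280)) = 3392994*(1/3392827) + 3114206/(√((-509*1/167 + 59*(-1/643)) + 2080280)) = 3392994/3392827 + 3114206/(√((-509/167 - 59/643) + 2080280)) = 3392994/3392827 + 3114206/(√(-337140/107381 + 2080280)) = 3392994/3392827 + 3114206/(√(223382209540/107381)) = 3392994/3392827 + 3114206/((2*√5996751260653685/107381)) = 3392994/3392827 + 3114206*(√5996751260653685/111691104770) = 3392994/3392827 + 1557103*√5996751260653685/55845552385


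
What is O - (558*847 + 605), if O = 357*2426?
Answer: 392851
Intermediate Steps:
O = 866082
O - (558*847 + 605) = 866082 - (558*847 + 605) = 866082 - (472626 + 605) = 866082 - 1*473231 = 866082 - 473231 = 392851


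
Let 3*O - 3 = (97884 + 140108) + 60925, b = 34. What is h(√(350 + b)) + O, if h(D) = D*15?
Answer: 99640 + 120*√6 ≈ 99934.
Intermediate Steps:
O = 99640 (O = 1 + ((97884 + 140108) + 60925)/3 = 1 + (237992 + 60925)/3 = 1 + (⅓)*298917 = 1 + 99639 = 99640)
h(D) = 15*D
h(√(350 + b)) + O = 15*√(350 + 34) + 99640 = 15*√384 + 99640 = 15*(8*√6) + 99640 = 120*√6 + 99640 = 99640 + 120*√6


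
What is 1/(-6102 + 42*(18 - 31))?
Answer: -1/6648 ≈ -0.00015042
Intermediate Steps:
1/(-6102 + 42*(18 - 31)) = 1/(-6102 + 42*(-13)) = 1/(-6102 - 546) = 1/(-6648) = -1/6648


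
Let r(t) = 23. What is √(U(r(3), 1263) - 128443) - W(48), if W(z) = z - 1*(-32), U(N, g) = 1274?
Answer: -80 + I*√127169 ≈ -80.0 + 356.61*I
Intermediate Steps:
W(z) = 32 + z (W(z) = z + 32 = 32 + z)
√(U(r(3), 1263) - 128443) - W(48) = √(1274 - 128443) - (32 + 48) = √(-127169) - 1*80 = I*√127169 - 80 = -80 + I*√127169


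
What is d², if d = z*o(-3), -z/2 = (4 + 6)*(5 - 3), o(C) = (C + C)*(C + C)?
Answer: 2073600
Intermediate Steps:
o(C) = 4*C² (o(C) = (2*C)*(2*C) = 4*C²)
z = -40 (z = -2*(4 + 6)*(5 - 3) = -20*2 = -2*20 = -40)
d = -1440 (d = -160*(-3)² = -160*9 = -40*36 = -1440)
d² = (-1440)² = 2073600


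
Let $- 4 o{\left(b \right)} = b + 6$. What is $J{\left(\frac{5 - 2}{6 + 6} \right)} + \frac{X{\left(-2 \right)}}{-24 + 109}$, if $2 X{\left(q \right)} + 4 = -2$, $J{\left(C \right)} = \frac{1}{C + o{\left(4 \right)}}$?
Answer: $- \frac{367}{765} \approx -0.47974$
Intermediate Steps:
$o{\left(b \right)} = - \frac{3}{2} - \frac{b}{4}$ ($o{\left(b \right)} = - \frac{b + 6}{4} = - \frac{6 + b}{4} = - \frac{3}{2} - \frac{b}{4}$)
$J{\left(C \right)} = \frac{1}{- \frac{5}{2} + C}$ ($J{\left(C \right)} = \frac{1}{C - \frac{5}{2}} = \frac{1}{- \frac{5}{2} + C}$)
$X{\left(q \right)} = -3$ ($X{\left(q \right)} = -2 + \frac{1}{2} \left(-2\right) = -2 - 1 = -3$)
$J{\left(\frac{5 - 2}{6 + 6} \right)} + \frac{X{\left(-2 \right)}}{-24 + 109} = \frac{2}{-5 + 2 \frac{5 - 2}{6 + 6}} - \frac{3}{-24 + 109} = \frac{2}{-5 + 2 \cdot \frac{3}{12}} - \frac{3}{85} = \frac{2}{-5 + 2 \cdot 3 \cdot \frac{1}{12}} - \frac{3}{85} = \frac{2}{-5 + 2 \cdot \frac{1}{4}} - \frac{3}{85} = \frac{2}{-5 + \frac{1}{2}} - \frac{3}{85} = \frac{2}{- \frac{9}{2}} - \frac{3}{85} = 2 \left(- \frac{2}{9}\right) - \frac{3}{85} = - \frac{4}{9} - \frac{3}{85} = - \frac{367}{765}$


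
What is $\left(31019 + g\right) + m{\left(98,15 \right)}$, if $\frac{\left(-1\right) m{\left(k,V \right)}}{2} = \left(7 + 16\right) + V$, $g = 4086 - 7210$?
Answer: $27819$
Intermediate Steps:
$g = -3124$ ($g = 4086 - 7210 = -3124$)
$m{\left(k,V \right)} = -46 - 2 V$ ($m{\left(k,V \right)} = - 2 \left(\left(7 + 16\right) + V\right) = - 2 \left(23 + V\right) = -46 - 2 V$)
$\left(31019 + g\right) + m{\left(98,15 \right)} = \left(31019 - 3124\right) - 76 = 27895 - 76 = 27819$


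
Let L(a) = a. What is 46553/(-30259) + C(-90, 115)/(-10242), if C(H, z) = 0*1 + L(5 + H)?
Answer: -474223811/309912678 ≈ -1.5302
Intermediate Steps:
C(H, z) = 5 + H (C(H, z) = 0*1 + (5 + H) = 0 + (5 + H) = 5 + H)
46553/(-30259) + C(-90, 115)/(-10242) = 46553/(-30259) + (5 - 90)/(-10242) = 46553*(-1/30259) - 85*(-1/10242) = -46553/30259 + 85/10242 = -474223811/309912678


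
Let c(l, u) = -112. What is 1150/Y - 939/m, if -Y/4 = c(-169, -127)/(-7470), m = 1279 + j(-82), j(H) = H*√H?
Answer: -4697439238497/244967408 - 76998*I*√82/2187209 ≈ -19176.0 - 0.31878*I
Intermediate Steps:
j(H) = H^(3/2)
m = 1279 - 82*I*√82 (m = 1279 + (-82)^(3/2) = 1279 - 82*I*√82 ≈ 1279.0 - 742.54*I)
Y = -224/3735 (Y = -(-448)/(-7470) = -(-448)*(-1)/7470 = -4*56/3735 = -224/3735 ≈ -0.059973)
1150/Y - 939/m = 1150/(-224/3735) - 939/(1279 - 82*I*√82) = 1150*(-3735/224) - 939/(1279 - 82*I*√82) = -2147625/112 - 939/(1279 - 82*I*√82)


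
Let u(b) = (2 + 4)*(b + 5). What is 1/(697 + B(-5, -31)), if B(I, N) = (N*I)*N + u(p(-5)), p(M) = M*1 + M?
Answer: -1/4138 ≈ -0.00024166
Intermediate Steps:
p(M) = 2*M (p(M) = M + M = 2*M)
u(b) = 30 + 6*b (u(b) = 6*(5 + b) = 30 + 6*b)
B(I, N) = -30 + I*N² (B(I, N) = (N*I)*N + (30 + 6*(2*(-5))) = (I*N)*N + (30 + 6*(-10)) = I*N² + (30 - 60) = I*N² - 30 = -30 + I*N²)
1/(697 + B(-5, -31)) = 1/(697 + (-30 - 5*(-31)²)) = 1/(697 + (-30 - 5*961)) = 1/(697 + (-30 - 4805)) = 1/(697 - 4835) = 1/(-4138) = -1/4138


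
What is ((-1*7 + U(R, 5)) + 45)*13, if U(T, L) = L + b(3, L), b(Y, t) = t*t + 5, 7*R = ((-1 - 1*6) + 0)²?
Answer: 949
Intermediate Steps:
R = 7 (R = ((-1 - 1*6) + 0)²/7 = ((-1 - 6) + 0)²/7 = (-7 + 0)²/7 = (⅐)*(-7)² = (⅐)*49 = 7)
b(Y, t) = 5 + t² (b(Y, t) = t² + 5 = 5 + t²)
U(T, L) = 5 + L + L² (U(T, L) = L + (5 + L²) = 5 + L + L²)
((-1*7 + U(R, 5)) + 45)*13 = ((-1*7 + (5 + 5 + 5²)) + 45)*13 = ((-7 + (5 + 5 + 25)) + 45)*13 = ((-7 + 35) + 45)*13 = (28 + 45)*13 = 73*13 = 949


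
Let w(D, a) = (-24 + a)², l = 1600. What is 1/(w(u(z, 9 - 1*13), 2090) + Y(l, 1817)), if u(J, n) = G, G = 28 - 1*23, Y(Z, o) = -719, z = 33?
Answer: 1/4267637 ≈ 2.3432e-7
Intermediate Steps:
G = 5 (G = 28 - 23 = 5)
u(J, n) = 5
1/(w(u(z, 9 - 1*13), 2090) + Y(l, 1817)) = 1/((-24 + 2090)² - 719) = 1/(2066² - 719) = 1/(4268356 - 719) = 1/4267637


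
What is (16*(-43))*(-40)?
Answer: 27520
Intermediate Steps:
(16*(-43))*(-40) = -688*(-40) = 27520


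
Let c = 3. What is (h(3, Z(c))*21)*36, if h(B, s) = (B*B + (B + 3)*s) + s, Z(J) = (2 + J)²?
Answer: 139104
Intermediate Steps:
h(B, s) = s + B² + s*(3 + B) (h(B, s) = (B² + (3 + B)*s) + s = (B² + s*(3 + B)) + s = s + B² + s*(3 + B))
(h(3, Z(c))*21)*36 = ((3² + 4*(2 + 3)² + 3*(2 + 3)²)*21)*36 = ((9 + 4*5² + 3*5²)*21)*36 = ((9 + 4*25 + 3*25)*21)*36 = ((9 + 100 + 75)*21)*36 = (184*21)*36 = 3864*36 = 139104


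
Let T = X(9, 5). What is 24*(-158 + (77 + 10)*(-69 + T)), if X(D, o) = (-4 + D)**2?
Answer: -95664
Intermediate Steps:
T = 25 (T = (-4 + 9)**2 = 5**2 = 25)
24*(-158 + (77 + 10)*(-69 + T)) = 24*(-158 + (77 + 10)*(-69 + 25)) = 24*(-158 + 87*(-44)) = 24*(-158 - 3828) = 24*(-3986) = -95664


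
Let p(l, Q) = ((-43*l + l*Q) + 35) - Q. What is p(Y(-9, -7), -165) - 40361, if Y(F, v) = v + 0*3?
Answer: -38705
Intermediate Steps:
Y(F, v) = v (Y(F, v) = v + 0 = v)
p(l, Q) = 35 - Q - 43*l + Q*l (p(l, Q) = ((-43*l + Q*l) + 35) - Q = (35 - 43*l + Q*l) - Q = 35 - Q - 43*l + Q*l)
p(Y(-9, -7), -165) - 40361 = (35 - 1*(-165) - 43*(-7) - 165*(-7)) - 40361 = (35 + 165 + 301 + 1155) - 40361 = 1656 - 40361 = -38705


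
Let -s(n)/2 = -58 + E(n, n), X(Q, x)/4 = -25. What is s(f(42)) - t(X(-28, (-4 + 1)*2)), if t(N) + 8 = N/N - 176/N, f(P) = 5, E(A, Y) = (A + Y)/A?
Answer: 2931/25 ≈ 117.24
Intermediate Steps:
E(A, Y) = (A + Y)/A
X(Q, x) = -100 (X(Q, x) = 4*(-25) = -100)
s(n) = 112 (s(n) = -2*(-58 + (n + n)/n) = -2*(-58 + (2*n)/n) = -2*(-58 + 2) = -2*(-56) = 112)
t(N) = -7 - 176/N (t(N) = -8 + (N/N - 176/N) = -8 + (1 - 176/N) = -7 - 176/N)
s(f(42)) - t(X(-28, (-4 + 1)*2)) = 112 - (-7 - 176/(-100)) = 112 - (-7 - 176*(-1/100)) = 112 - (-7 + 44/25) = 112 - 1*(-131/25) = 112 + 131/25 = 2931/25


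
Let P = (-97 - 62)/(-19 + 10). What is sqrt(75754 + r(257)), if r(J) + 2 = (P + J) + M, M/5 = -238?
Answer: sqrt(673530)/3 ≈ 273.56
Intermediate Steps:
M = -1190 (M = 5*(-238) = -1190)
P = 53/3 (P = -159/(-9) = -159*(-1/9) = 53/3 ≈ 17.667)
r(J) = -3523/3 + J (r(J) = -2 + ((53/3 + J) - 1190) = -2 + (-3517/3 + J) = -3523/3 + J)
sqrt(75754 + r(257)) = sqrt(75754 + (-3523/3 + 257)) = sqrt(75754 - 2752/3) = sqrt(224510/3) = sqrt(673530)/3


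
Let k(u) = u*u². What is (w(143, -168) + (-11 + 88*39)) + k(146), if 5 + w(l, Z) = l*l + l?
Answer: 3136144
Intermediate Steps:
w(l, Z) = -5 + l + l² (w(l, Z) = -5 + (l*l + l) = -5 + (l² + l) = -5 + (l + l²) = -5 + l + l²)
k(u) = u³
(w(143, -168) + (-11 + 88*39)) + k(146) = ((-5 + 143 + 143²) + (-11 + 88*39)) + 146³ = ((-5 + 143 + 20449) + (-11 + 3432)) + 3112136 = (20587 + 3421) + 3112136 = 24008 + 3112136 = 3136144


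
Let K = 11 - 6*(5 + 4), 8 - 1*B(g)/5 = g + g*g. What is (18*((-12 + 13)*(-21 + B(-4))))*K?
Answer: 31734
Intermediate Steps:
B(g) = 40 - 5*g - 5*g² (B(g) = 40 - 5*(g + g*g) = 40 - 5*(g + g²) = 40 + (-5*g - 5*g²) = 40 - 5*g - 5*g²)
K = -43 (K = 11 - 6*9 = 11 - 1*54 = 11 - 54 = -43)
(18*((-12 + 13)*(-21 + B(-4))))*K = (18*((-12 + 13)*(-21 + (40 - 5*(-4) - 5*(-4)²))))*(-43) = (18*(1*(-21 + (40 + 20 - 5*16))))*(-43) = (18*(1*(-21 + (40 + 20 - 80))))*(-43) = (18*(1*(-21 - 20)))*(-43) = (18*(1*(-41)))*(-43) = (18*(-41))*(-43) = -738*(-43) = 31734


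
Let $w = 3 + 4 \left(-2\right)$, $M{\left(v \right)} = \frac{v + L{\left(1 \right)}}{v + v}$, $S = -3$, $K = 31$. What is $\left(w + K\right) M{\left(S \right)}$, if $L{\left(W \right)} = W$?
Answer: $\frac{26}{3} \approx 8.6667$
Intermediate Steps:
$M{\left(v \right)} = \frac{1 + v}{2 v}$ ($M{\left(v \right)} = \frac{v + 1}{v + v} = \frac{1 + v}{2 v}$)
$w = -5$ ($w = 3 - 8 = -5$)
$\left(w + K\right) M{\left(S \right)} = \left(-5 + 31\right) \frac{1 - 3}{2 \left(-3\right)} = 26 \cdot \frac{1}{2} \left(- \frac{1}{3}\right) \left(-2\right) = 26 \cdot \frac{1}{3} = \frac{26}{3}$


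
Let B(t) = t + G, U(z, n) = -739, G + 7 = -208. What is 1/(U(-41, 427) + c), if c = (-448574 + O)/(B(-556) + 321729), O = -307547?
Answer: -320958/237944083 ≈ -0.0013489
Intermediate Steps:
G = -215 (G = -7 - 208 = -215)
B(t) = -215 + t (B(t) = t - 215 = -215 + t)
c = -756121/320958 (c = (-448574 - 307547)/((-215 - 556) + 321729) = -756121/(-771 + 321729) = -756121/320958 ≈ -2.3558)
1/(U(-41, 427) + c) = 1/(-739 - 756121/320958) = 1/(-237944083/320958) = -320958/237944083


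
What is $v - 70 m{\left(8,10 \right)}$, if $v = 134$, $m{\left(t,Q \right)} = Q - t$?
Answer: $-6$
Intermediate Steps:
$v - 70 m{\left(8,10 \right)} = 134 - 70 \left(10 - 8\right) = 134 - 140 = -6$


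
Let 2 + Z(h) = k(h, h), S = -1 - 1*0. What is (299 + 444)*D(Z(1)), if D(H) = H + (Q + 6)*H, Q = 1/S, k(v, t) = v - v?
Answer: -8916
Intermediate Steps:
k(v, t) = 0
S = -1 (S = -1 + 0 = -1)
Q = -1 (Q = 1/(-1) = -1)
Z(h) = -2 (Z(h) = -2 + 0 = -2)
D(H) = 6*H (D(H) = H + (-1 + 6)*H = H + 5*H = 6*H)
(299 + 444)*D(Z(1)) = (299 + 444)*(6*(-2)) = 743*(-12) = -8916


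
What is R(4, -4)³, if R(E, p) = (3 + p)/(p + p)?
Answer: 1/512 ≈ 0.0019531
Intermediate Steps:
R(E, p) = (3 + p)/(2*p) (R(E, p) = (3 + p)/((2*p)) = (3 + p)*(1/(2*p)) = (3 + p)/(2*p))
R(4, -4)³ = ((½)*(3 - 4)/(-4))³ = ((½)*(-¼)*(-1))³ = (⅛)³ = 1/512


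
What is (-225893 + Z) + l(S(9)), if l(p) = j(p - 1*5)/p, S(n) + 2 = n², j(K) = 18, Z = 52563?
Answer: -13693052/79 ≈ -1.7333e+5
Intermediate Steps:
S(n) = -2 + n²
l(p) = 18/p
(-225893 + Z) + l(S(9)) = (-225893 + 52563) + 18/(-2 + 9²) = -173330 + 18/(-2 + 81) = -173330 + 18/79 = -13693052/79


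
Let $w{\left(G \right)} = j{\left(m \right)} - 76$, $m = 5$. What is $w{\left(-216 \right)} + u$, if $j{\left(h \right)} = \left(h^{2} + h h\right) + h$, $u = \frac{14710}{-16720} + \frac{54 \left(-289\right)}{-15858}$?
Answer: $- \frac{30779999}{1473032} \approx -20.896$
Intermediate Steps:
$u = \frac{153673}{1473032}$ ($u = 14710 \left(- \frac{1}{16720}\right) - - \frac{867}{881} = - \frac{1471}{1672} + \frac{867}{881} = \frac{153673}{1473032} \approx 0.10432$)
$j{\left(h \right)} = h + 2 h^{2}$ ($j{\left(h \right)} = \left(h^{2} + h^{2}\right) + h = 2 h^{2} + h = h + 2 h^{2}$)
$w{\left(G \right)} = -21$ ($w{\left(G \right)} = 5 \left(1 + 2 \cdot 5\right) - 76 = 5 \left(1 + 10\right) - 76 = 5 \cdot 11 - 76 = 55 - 76 = -21$)
$w{\left(-216 \right)} + u = -21 + \frac{153673}{1473032} = - \frac{30779999}{1473032}$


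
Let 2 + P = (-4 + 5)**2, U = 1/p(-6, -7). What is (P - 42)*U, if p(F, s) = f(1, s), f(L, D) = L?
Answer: -43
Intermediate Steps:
p(F, s) = 1
U = 1 (U = 1/1 = 1)
P = -1 (P = -2 + (-4 + 5)**2 = -2 + 1**2 = -2 + 1 = -1)
(P - 42)*U = (-1 - 42)*1 = -43*1 = -43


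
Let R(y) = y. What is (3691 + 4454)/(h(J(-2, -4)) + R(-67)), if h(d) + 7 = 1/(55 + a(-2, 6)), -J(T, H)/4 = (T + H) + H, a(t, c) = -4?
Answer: -415395/3773 ≈ -110.10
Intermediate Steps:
J(T, H) = -8*H - 4*T (J(T, H) = -4*((T + H) + H) = -4*((H + T) + H) = -4*(T + 2*H) = -8*H - 4*T)
h(d) = -356/51 (h(d) = -7 + 1/(55 - 4) = -7 + 1/51 = -356/51)
(3691 + 4454)/(h(J(-2, -4)) + R(-67)) = (3691 + 4454)/(-356/51 - 67) = 8145/(-3773/51) = 8145*(-51/3773) = -415395/3773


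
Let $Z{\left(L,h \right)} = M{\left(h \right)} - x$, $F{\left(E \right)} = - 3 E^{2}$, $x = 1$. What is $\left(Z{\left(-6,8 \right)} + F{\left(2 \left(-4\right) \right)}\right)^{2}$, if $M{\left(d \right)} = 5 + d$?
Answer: $32400$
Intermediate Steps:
$Z{\left(L,h \right)} = 4 + h$ ($Z{\left(L,h \right)} = \left(5 + h\right) - 1 = 4 + h$)
$\left(Z{\left(-6,8 \right)} + F{\left(2 \left(-4\right) \right)}\right)^{2} = \left(\left(4 + 8\right) - 3 \left(2 \left(-4\right)\right)^{2}\right)^{2} = \left(12 - 3 \left(-8\right)^{2}\right)^{2} = \left(12 - 192\right)^{2} = \left(-180\right)^{2} = 32400$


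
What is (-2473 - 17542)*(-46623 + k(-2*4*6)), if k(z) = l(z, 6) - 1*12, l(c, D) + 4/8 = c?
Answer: 1868740505/2 ≈ 9.3437e+8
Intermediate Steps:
l(c, D) = -1/2 + c
k(z) = -25/2 + z (k(z) = (-1/2 + z) - 1*12 = (-1/2 + z) - 12 = -25/2 + z)
(-2473 - 17542)*(-46623 + k(-2*4*6)) = (-2473 - 17542)*(-46623 + (-25/2 - 2*4*6)) = -20015*(-46623 + (-25/2 - 8*6)) = -20015*(-46623 + (-25/2 - 48)) = -20015*(-46623 - 121/2) = -20015*(-93367/2) = 1868740505/2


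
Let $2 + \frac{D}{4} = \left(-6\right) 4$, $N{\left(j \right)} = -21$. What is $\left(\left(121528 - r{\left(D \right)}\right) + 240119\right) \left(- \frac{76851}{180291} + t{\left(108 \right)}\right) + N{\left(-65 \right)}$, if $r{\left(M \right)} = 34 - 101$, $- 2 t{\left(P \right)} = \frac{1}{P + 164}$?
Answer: $- \frac{2531571727529}{16346384} \approx -1.5487 \cdot 10^{5}$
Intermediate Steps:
$t{\left(P \right)} = - \frac{1}{2 \left(164 + P\right)}$ ($t{\left(P \right)} = - \frac{1}{2 \left(P + 164\right)} = - \frac{1}{2 \left(164 + P\right)}$)
$D = -104$ ($D = -8 + 4 \left(\left(-6\right) 4\right) = -8 + 4 \left(-24\right) = -8 - 96 = -104$)
$r{\left(M \right)} = -67$
$\left(\left(121528 - r{\left(D \right)}\right) + 240119\right) \left(- \frac{76851}{180291} + t{\left(108 \right)}\right) + N{\left(-65 \right)} = \left(\left(121528 - -67\right) + 240119\right) \left(- \frac{76851}{180291} - \frac{1}{328 + 2 \cdot 108}\right) - 21 = \left(\left(121528 + 67\right) + 240119\right) \left(\left(-76851\right) \frac{1}{180291} - \frac{1}{328 + 216}\right) - 21 = \left(121595 + 240119\right) \left(- \frac{25617}{60097} - \frac{1}{544}\right) - 21 = 361714 \left(- \frac{25617}{60097} - \frac{1}{544}\right) - 21 = 361714 \left(- \frac{13995745}{32692768}\right) - 21 = - \frac{2531228453465}{16346384} - 21 = - \frac{2531571727529}{16346384}$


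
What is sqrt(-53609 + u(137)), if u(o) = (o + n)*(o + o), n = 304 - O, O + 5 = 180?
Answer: 5*sqrt(771) ≈ 138.83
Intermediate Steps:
O = 175 (O = -5 + 180 = 175)
n = 129 (n = 304 - 1*175 = 304 - 175 = 129)
u(o) = 2*o*(129 + o) (u(o) = (o + 129)*(o + o) = (129 + o)*(2*o) = 2*o*(129 + o))
sqrt(-53609 + u(137)) = sqrt(-53609 + 2*137*(129 + 137)) = sqrt(-53609 + 2*137*266) = sqrt(-53609 + 72884) = sqrt(19275) = 5*sqrt(771)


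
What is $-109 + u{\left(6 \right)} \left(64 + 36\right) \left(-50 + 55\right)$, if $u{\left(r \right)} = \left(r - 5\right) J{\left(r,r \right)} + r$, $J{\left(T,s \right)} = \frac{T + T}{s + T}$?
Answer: $3391$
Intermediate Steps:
$J{\left(T,s \right)} = \frac{2 T}{T + s}$
$u{\left(r \right)} = -5 + 2 r$ ($u{\left(r \right)} = \left(r - 5\right) \frac{2 r}{r + r} + r = \left(r - 5\right) \frac{2 r}{2 r} + r = \left(-5 + r\right) 2 r \frac{1}{2 r} + r = \left(-5 + r\right) 1 + r = \left(-5 + r\right) + r = -5 + 2 r$)
$-109 + u{\left(6 \right)} \left(64 + 36\right) \left(-50 + 55\right) = -109 + \left(-5 + 2 \cdot 6\right) \left(64 + 36\right) \left(-50 + 55\right) = -109 + \left(-5 + 12\right) 100 \cdot 5 = -109 + 7 \cdot 500 = -109 + 3500 = 3391$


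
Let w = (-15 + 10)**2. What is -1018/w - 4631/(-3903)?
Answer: -3857479/97575 ≈ -39.533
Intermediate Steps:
w = 25 (w = (-5)**2 = 25)
-1018/w - 4631/(-3903) = -1018/25 - 4631/(-3903) = -1018*1/25 - 4631*(-1/3903) = -1018/25 + 4631/3903 = -3857479/97575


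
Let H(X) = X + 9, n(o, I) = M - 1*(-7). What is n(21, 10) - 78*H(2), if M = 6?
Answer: -845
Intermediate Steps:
n(o, I) = 13 (n(o, I) = 6 - 1*(-7) = 6 + 7 = 13)
H(X) = 9 + X
n(21, 10) - 78*H(2) = 13 - 78*(9 + 2) = 13 - 78*11 = 13 - 858 = -845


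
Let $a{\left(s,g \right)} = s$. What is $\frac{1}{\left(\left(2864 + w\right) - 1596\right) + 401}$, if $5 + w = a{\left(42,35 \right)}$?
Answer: $\frac{1}{1706} \approx 0.00058617$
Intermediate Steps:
$w = 37$ ($w = -5 + 42 = 37$)
$\frac{1}{\left(\left(2864 + w\right) - 1596\right) + 401} = \frac{1}{\left(\left(2864 + 37\right) - 1596\right) + 401} = \frac{1}{\left(2901 - 1596\right) + 401} = \frac{1}{1305 + 401} = \frac{1}{1706}$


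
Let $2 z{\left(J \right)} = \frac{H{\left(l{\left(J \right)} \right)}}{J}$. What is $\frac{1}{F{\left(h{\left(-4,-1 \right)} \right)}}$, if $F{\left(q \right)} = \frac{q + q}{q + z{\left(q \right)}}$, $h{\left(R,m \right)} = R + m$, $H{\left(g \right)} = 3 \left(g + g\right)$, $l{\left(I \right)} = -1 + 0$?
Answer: $\frac{11}{25} \approx 0.44$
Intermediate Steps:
$l{\left(I \right)} = -1$
$H{\left(g \right)} = 6 g$ ($H{\left(g \right)} = 3 \cdot 2 g = 6 g$)
$z{\left(J \right)} = - \frac{3}{J}$ ($z{\left(J \right)} = \frac{6 \left(-1\right) \frac{1}{J}}{2} = \frac{\left(-6\right) \frac{1}{J}}{2} = - \frac{3}{J}$)
$F{\left(q \right)} = \frac{2 q}{q - \frac{3}{q}}$ ($F{\left(q \right)} = \frac{q + q}{q - \frac{3}{q}} = \frac{2 q}{q - \frac{3}{q}}$)
$\frac{1}{F{\left(h{\left(-4,-1 \right)} \right)}} = \frac{1}{2 \left(-4 - 1\right)^{2} \frac{1}{-3 + \left(-4 - 1\right)^{2}}} = \frac{1}{2 \left(-5\right)^{2} \frac{1}{-3 + \left(-5\right)^{2}}} = \frac{1}{2 \cdot 25 \frac{1}{-3 + 25}} = \frac{1}{2 \cdot 25 \cdot \frac{1}{22}} = \frac{1}{\frac{25}{11}} = \frac{11}{25}$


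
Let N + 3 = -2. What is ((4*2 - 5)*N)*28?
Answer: -420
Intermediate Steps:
N = -5 (N = -3 - 2 = -5)
((4*2 - 5)*N)*28 = ((4*2 - 5)*(-5))*28 = ((8 - 5)*(-5))*28 = (3*(-5))*28 = -15*28 = -420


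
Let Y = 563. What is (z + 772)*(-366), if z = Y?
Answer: -488610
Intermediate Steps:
z = 563
(z + 772)*(-366) = (563 + 772)*(-366) = 1335*(-366) = -488610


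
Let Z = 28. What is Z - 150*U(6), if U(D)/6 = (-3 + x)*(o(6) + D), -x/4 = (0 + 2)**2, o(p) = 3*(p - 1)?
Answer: 359128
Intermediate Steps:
o(p) = -3 + 3*p (o(p) = 3*(-1 + p) = -3 + 3*p)
x = -16 (x = -4*(0 + 2)**2 = -4*2**2 = -4*4 = -16)
U(D) = -1710 - 114*D (U(D) = 6*((-3 - 16)*((-3 + 3*6) + D)) = 6*(-19*((-3 + 18) + D)) = 6*(-19*(15 + D)) = 6*(-285 - 19*D) = -1710 - 114*D)
Z - 150*U(6) = 28 - 150*(-1710 - 114*6) = 28 - 150*(-1710 - 684) = 28 - 150*(-2394) = 28 + 359100 = 359128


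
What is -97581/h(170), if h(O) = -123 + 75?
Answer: 32527/16 ≈ 2032.9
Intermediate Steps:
h(O) = -48
-97581/h(170) = -97581/(-48) = -97581*(-1/48) = 32527/16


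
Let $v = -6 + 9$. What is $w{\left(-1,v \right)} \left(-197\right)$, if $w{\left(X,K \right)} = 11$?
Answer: $-2167$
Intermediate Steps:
$v = 3$
$w{\left(-1,v \right)} \left(-197\right) = 11 \left(-197\right) = -2167$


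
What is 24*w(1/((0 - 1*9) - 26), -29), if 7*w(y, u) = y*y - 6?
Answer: -176376/8575 ≈ -20.569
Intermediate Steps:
w(y, u) = -6/7 + y²/7 (w(y, u) = (y*y - 6)/7 = (y² - 6)/7 = (-6 + y²)/7 = -6/7 + y²/7)
24*w(1/((0 - 1*9) - 26), -29) = 24*(-6/7 + (1/((0 - 1*9) - 26))²/7) = 24*(-6/7 + (1/((0 - 9) - 26))²/7) = 24*(-6/7 + (1/(-9 - 26))²/7) = 24*(-6/7 + (1/(-35))²/7) = 24*(-6/7 + (-1/35)²/7) = 24*(-6/7 + (⅐)*(1/1225)) = 24*(-6/7 + 1/8575) = 24*(-7349/8575) = -176376/8575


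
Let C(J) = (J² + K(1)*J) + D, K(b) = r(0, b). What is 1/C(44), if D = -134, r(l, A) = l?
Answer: 1/1802 ≈ 0.00055494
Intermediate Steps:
K(b) = 0
C(J) = -134 + J² (C(J) = (J² + 0*J) - 134 = (J² + 0) - 134 = J² - 134 = -134 + J²)
1/C(44) = 1/(-134 + 44²) = 1/(-134 + 1936) = 1/1802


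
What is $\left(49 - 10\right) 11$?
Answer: $429$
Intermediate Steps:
$\left(49 - 10\right) 11 = 39 \cdot 11 = 429$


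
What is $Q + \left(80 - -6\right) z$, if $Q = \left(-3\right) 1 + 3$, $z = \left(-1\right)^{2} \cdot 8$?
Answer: $688$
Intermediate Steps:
$z = 8$ ($z = 1 \cdot 8 = 8$)
$Q = 0$ ($Q = -3 + 3 = 0$)
$Q + \left(80 - -6\right) z = 0 + \left(80 - -6\right) 8 = 0 + \left(80 + 6\right) 8 = 0 + 86 \cdot 8 = 0 + 688 = 688$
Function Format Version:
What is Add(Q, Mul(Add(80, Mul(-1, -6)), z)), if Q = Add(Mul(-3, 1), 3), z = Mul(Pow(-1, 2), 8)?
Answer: 688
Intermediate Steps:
z = 8 (z = Mul(1, 8) = 8)
Q = 0 (Q = Add(-3, 3) = 0)
Add(Q, Mul(Add(80, Mul(-1, -6)), z)) = Add(0, Mul(Add(80, Mul(-1, -6)), 8)) = Add(0, Mul(Add(80, 6), 8)) = Add(0, Mul(86, 8)) = Add(0, 688) = 688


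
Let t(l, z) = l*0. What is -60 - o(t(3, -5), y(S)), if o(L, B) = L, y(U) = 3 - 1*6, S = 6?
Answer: -60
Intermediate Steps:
t(l, z) = 0
y(U) = -3 (y(U) = 3 - 6 = -3)
-60 - o(t(3, -5), y(S)) = -60 - 1*0 = -60 + 0 = -60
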